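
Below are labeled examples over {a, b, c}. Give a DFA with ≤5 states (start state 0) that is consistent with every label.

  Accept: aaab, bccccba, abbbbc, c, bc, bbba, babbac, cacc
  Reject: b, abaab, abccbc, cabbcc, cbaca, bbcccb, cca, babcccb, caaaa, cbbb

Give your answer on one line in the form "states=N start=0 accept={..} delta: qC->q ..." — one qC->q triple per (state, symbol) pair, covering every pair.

states=4 start=0 accept={1,2} delta: 0a->1 0b->0 0c->1 1a->2 1b->0 1c->2 2a->3 2b->3 2c->0 3a->2 3b->1 3c->0

Grow the machine one transition at a time. Run the examples from 0; the earliest place one falls off (shortest prefix, ties alphabetical) gets sent to the lowest-numbered state that keeps every Accept/Reject pair distinguishable — a pair clashes when both reach the same state with identical unread suffix — and to a fresh state only if none does.
a: 0a undefined. 0a->0: no, aaab/b meet in 0 with "b" left. Open state 1: 0a->1.
b: 0b undefined. 0b->0: ok.
c: 0c undefined. 0c->0: no, bccccba/cca meet in 1. 0c->1: ok.
aa: 1a undefined. 1a->0: no, c/caaaa meet in 1. 1a->1: no, c/caaaa meet in 1. Open state 2: 1a->2.
ab: 1b undefined. 1b->0: ok.
cc: 1c undefined. 1c->0: no, bccccba/abccbc meet in 1. 1c->1: no, bccccba/abccbc meet in 1. 1c->2: ok.
aaa: 2a undefined. 2a->0: no, aaab/b meet in 0. 2a->1: no, aaab/b meet in 0. 2a->2: no, aaab/abaab meet in 2 with "b" left. Open state 3: 2a->3.
cab: 2b undefined. 2b->0: no, abbbbc/abccbc meet in 1. 2b->1: no, abbbbc/abaab meet in 1. 2b->2: no, babbac/abaab meet in 2. 2b->3: ok.
cac: 2c undefined. 2c->0: ok.
aaab: 3b undefined. 3b->0: no, aaab/b meet in 0. 3b->1: ok.
caaa: 3a undefined. 3a->0: no, aaab/caaaa meet in 1. 3a->1: no, babbac/caaaa meet in 2. 3a->2: ok.
abccbc: 3c undefined. 3c->0: ok.
All examples now run through 4 states with every (state, symbol) defined. Accept strings end in {1,2}, Reject strings end in {0,3}; accept={1,2}.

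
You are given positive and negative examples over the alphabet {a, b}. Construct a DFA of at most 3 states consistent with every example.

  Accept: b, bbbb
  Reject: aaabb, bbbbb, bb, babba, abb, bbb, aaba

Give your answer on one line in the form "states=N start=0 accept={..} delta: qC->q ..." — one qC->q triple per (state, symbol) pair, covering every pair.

Fold the examples into a partial DFA from state 0: repeatedly fix the first undefined (state, symbol) met by the shortest-then-alphabetical prefix, trying targets in increasing order and rejecting any under which an Accept and a Reject string meet in one state with the same remainder; add a state when all current targets are rejected. Accepting states are where Accept strings end.
a: 0a undefined. 0a->0: ok.
b: 0b undefined. 0b->0: no, b/aaabb meet in 0. Open state 1: 0b->1.
ba: 1a undefined. 1a->0: ok.
bb: 1b undefined. 1b->0: no, b/bbbbb meet in 1. 1b->1: no, b/aaabb meet in 1. Open state 2: 1b->2.
bbb: 2b undefined. 2b->0: ok.
babba: 2a undefined. 2a->0: ok.
All examples now run through 3 states with every (state, symbol) defined. Accept strings end in {1}, Reject strings end in {0,2}; accept={1}.

states=3 start=0 accept={1} delta: 0a->0 0b->1 1a->0 1b->2 2a->0 2b->0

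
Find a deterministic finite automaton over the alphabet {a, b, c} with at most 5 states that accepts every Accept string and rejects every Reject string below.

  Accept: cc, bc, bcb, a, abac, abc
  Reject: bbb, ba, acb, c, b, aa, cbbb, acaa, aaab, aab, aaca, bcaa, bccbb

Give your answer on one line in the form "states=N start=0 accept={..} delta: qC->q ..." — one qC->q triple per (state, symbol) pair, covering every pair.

Grow the machine one transition at a time. Run the examples from 0; the earliest place one falls off (shortest prefix, ties alphabetical) gets sent to the lowest-numbered state that keeps every Accept/Reject pair distinguishable — a pair clashes when both reach the same state with identical unread suffix — and to a fresh state only if none does.
a: 0a undefined. 0a->0: no, a/aa meet in 0. Open state 1: 0a->1.
b: 0b undefined. 0b->0: no, bc/c meet in 0 with "c" left. 0b->1: no, bcb/acb meet in 1 with "cb" left. Open state 2: 0b->2.
c: 0c undefined. 0c->0: no, cc/c meet in 0. 0c->1: no, a/c meet in 1. 0c->2: ok.
aa: 1a undefined. 1a->0: ok.
ab: 1b undefined. 1b->0: no, abc/c meet in 2. 1b->1: no, a/aaab meet in 1. 1b->2: ok.
ac: 1c undefined. 1c->0: ok.
ba: 2a undefined. 2a->0: no, abac/acb meet in 2. 2a->1: no, a/ba meet in 1. 2a->2: ok.
bb: 2b undefined. 2b->0: ok.
bc: 2c undefined. 2c->0: no, cc/aa meet in 0. 2c->1: no, cc/bcaa meet in 1. 2c->2: no, cc/bbb meet in 2. Open state 3: 2c->3.
bca: 3a undefined. 3a->0: no, a/bcaa meet in 1. 3a->1: ok.
bcb: 3b undefined. 3b->0: no, bcb/aa meet in 0. 3b->1: ok.
bcc: 3c undefined. 3c->0: ok.
All examples now run through 4 states with every (state, symbol) defined. Accept strings end in {1,3}, Reject strings end in {0,2}; accept={1,3}.

states=4 start=0 accept={1,3} delta: 0a->1 0b->2 0c->2 1a->0 1b->2 1c->0 2a->2 2b->0 2c->3 3a->1 3b->1 3c->0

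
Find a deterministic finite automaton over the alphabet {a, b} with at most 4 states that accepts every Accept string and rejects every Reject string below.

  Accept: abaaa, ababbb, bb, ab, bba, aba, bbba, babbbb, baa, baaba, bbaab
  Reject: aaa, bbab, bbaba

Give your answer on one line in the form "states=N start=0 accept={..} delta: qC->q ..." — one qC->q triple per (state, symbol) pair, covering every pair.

Fold the examples into a partial DFA from state 0: repeatedly fix the first undefined (state, symbol) met by the shortest-then-alphabetical prefix, trying targets in increasing order and rejecting any under which an Accept and a Reject string meet in one state with the same remainder; add a state when all current targets are rejected. Accepting states are where Accept strings end.
a: 0a undefined. 0a->0: ok.
b: 0b undefined. 0b->0: no, abaaa/aaa meet in 0. Open state 1: 0b->1.
ba: 1a undefined. 1a->0: no, abaaa/aaa meet in 0. 1a->1: ok.
bb: 1b undefined. 1b->0: no, abaaa/bbab meet in 1. 1b->1: no, abaaa/bbab meet in 1. Open state 2: 1b->2.
bba: 2a undefined. 2a->0: no, abaaa/bbab meet in 1. 2a->1: no, abaaa/bbaba meet in 1. 2a->2: no, bbba/bbaba meet in 2 with "ba" left. Open state 3: 2a->3.
bbb: 2b undefined. 2b->0: no, bbba/aaa meet in 0. 2b->1: ok.
bbaa: 3a undefined. 3a->0: ok.
bbab: 3b undefined. 3b->0: ok.
All examples now run through 4 states with every (state, symbol) defined. Accept strings end in {1,2,3}, Reject strings end in {0}; accept={1,2,3}.

states=4 start=0 accept={1,2,3} delta: 0a->0 0b->1 1a->1 1b->2 2a->3 2b->1 3a->0 3b->0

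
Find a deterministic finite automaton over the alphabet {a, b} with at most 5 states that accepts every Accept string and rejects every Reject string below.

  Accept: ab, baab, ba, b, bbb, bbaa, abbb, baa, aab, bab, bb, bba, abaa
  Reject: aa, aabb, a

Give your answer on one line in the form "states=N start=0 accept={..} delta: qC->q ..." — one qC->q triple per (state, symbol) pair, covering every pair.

states=4 start=0 accept={2,3} delta: 0a->1 0b->2 1a->1 1b->3 2a->2 2b->2 3a->2 3b->0

Fold the examples into a partial DFA from state 0: repeatedly fix the first undefined (state, symbol) met by the shortest-then-alphabetical prefix, trying targets in increasing order and rejecting any under which an Accept and a Reject string meet in one state with the same remainder; add a state when all current targets are rejected. Accepting states are where Accept strings end.
a: 0a undefined. 0a->0: no, bb/aabb meet in 0 with "bb" left. Open state 1: 0a->1.
b: 0b undefined. 0b->0: no, ba/a meet in 1. 0b->1: no, ba/aa meet in 1 with "a" left. Open state 2: 0b->2.
aa: 1a undefined. 1a->0: no, bb/aabb meet in 2 with "b" left. 1a->1: ok.
ab: 1b undefined. 1b->0: no, b/aabb meet in 2. 1b->1: no, ab/aa meet in 1. 1b->2: no, bb/aabb meet in 2 with "b" left. Open state 3: 1b->3.
ba: 2a undefined. 2a->0: no, baa/aa meet in 1. 2a->1: no, ba/aa meet in 1. 2a->2: ok.
bb: 2b undefined. 2b->0: no, bbaa/aa meet in 1. 2b->1: no, baab/aa meet in 1. 2b->2: ok.
aba: 3a undefined. 3a->0: no, abaa/aa meet in 1. 3a->1: no, abaa/aa meet in 1. 3a->2: ok.
abb: 3b undefined. 3b->0: ok.
All examples now run through 4 states with every (state, symbol) defined. Accept strings end in {2,3}, Reject strings end in {0,1}; accept={2,3}.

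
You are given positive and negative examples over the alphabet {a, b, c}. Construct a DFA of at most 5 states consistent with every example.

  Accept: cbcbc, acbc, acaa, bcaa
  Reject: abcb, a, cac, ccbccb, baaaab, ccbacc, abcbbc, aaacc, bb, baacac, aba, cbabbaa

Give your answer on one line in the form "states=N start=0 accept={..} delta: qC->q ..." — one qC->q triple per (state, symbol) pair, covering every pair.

State merging on the prefix tree: take the shortest (then alphabetical) example prefix whose next move is undefined and point that move at state 0, else 1, else 2, ...; a target is out if some Accept/Reject pair would then sit in one state with the same input left (inseparable). If every existing state is out, open a new one.
a: 0a undefined. 0a->0: ok.
b: 0b undefined. 0b->0: ok.
c: 0c undefined. 0c->0: no, cbcbc/abcb meet in 0. Open state 1: 0c->1.
ca: 1a undefined. 1a->0: no, acaa/a meet in 0. 1a->1: ok.
cb: 1b undefined. 1b->0: no, cbcbc/abcbbc meet in 1. 1b->1: no, acbc/cac meet in 1 with "c" left. Open state 2: 1b->2.
cc: 1c undefined. 1c->0: ok.
cba: 2a undefined. 2a->0: ok.
cbc: 2c undefined. 2c->0: no, acbc/a meet in 0. 2c->1: ok.
abcbb: 2b undefined. 2b->0: no, cbcbc/abcbbc meet in 1. 2b->1: ok.
All examples now run through 3 states with every (state, symbol) defined. Accept strings end in {1}, Reject strings end in {0,2}; accept={1}.

states=3 start=0 accept={1} delta: 0a->0 0b->0 0c->1 1a->1 1b->2 1c->0 2a->0 2b->1 2c->1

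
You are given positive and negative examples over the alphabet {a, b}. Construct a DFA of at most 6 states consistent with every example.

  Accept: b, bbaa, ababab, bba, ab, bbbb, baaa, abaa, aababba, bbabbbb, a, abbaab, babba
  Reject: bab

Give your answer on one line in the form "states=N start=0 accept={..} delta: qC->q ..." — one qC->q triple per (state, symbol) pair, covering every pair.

states=3 start=0 accept={0,1} delta: 0a->0 0b->1 1a->1 1b->2 2a->0 2b->0

State merging on the prefix tree: take the shortest (then alphabetical) example prefix whose next move is undefined and point that move at state 0, else 1, else 2, ...; a target is out if some Accept/Reject pair would then sit in one state with the same input left (inseparable). If every existing state is out, open a new one.
a: 0a undefined. 0a->0: ok.
b: 0b undefined. 0b->0: no, b/bab meet in 0. Open state 1: 0b->1.
ba: 1a undefined. 1a->0: no, b/bab meet in 1. 1a->1: ok.
bb: 1b undefined. 1b->0: no, bbaa/bab meet in 0. 1b->1: no, b/bab meet in 1. Open state 2: 1b->2.
bba: 2a undefined. 2a->0: ok.
bbb: 2b undefined. 2b->0: ok.
All examples now run through 3 states with every (state, symbol) defined. Accept strings end in {0,1}, Reject strings end in {2}; accept={0,1}.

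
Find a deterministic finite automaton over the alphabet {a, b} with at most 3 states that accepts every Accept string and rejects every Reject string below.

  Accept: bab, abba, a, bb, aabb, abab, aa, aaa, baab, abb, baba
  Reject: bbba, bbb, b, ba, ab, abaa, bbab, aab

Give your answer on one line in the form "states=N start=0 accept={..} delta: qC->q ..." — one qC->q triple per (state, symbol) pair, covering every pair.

states=2 start=0 accept={0} delta: 0a->0 0b->1 1a->1 1b->0

Grow the machine one transition at a time. Run the examples from 0; the earliest place one falls off (shortest prefix, ties alphabetical) gets sent to the lowest-numbered state that keeps every Accept/Reject pair distinguishable — a pair clashes when both reach the same state with identical unread suffix — and to a fresh state only if none does.
a: 0a undefined. 0a->0: ok.
b: 0b undefined. 0b->0: no, bab/bbba meet in 0. Open state 1: 0b->1.
ba: 1a undefined. 1a->0: no, bab/b meet in 1. 1a->1: ok.
bb: 1b undefined. 1b->0: ok.
All examples now run through 2 states with every (state, symbol) defined. Accept strings end in {0}, Reject strings end in {1}; accept={0}.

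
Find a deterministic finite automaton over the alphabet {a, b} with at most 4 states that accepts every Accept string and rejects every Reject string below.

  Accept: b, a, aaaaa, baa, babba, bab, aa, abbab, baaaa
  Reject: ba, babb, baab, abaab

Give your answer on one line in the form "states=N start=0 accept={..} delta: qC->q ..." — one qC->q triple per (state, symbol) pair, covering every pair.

Grow the machine one transition at a time. Run the examples from 0; the earliest place one falls off (shortest prefix, ties alphabetical) gets sent to the lowest-numbered state that keeps every Accept/Reject pair distinguishable — a pair clashes when both reach the same state with identical unread suffix — and to a fresh state only if none does.
a: 0a undefined. 0a->0: ok.
b: 0b undefined. 0b->0: no, b/ba meet in 0. Open state 1: 0b->1.
ba: 1a undefined. 1a->0: no, b/baab meet in 1. 1a->1: no, b/ba meet in 1. Open state 2: 1a->2.
abb: 1b undefined. 1b->0: ok.
baa: 2a undefined. 2a->0: no, b/baab meet in 1. 2a->1: no, a/baab meet in 0. 2a->2: no, baa/ba meet in 2. Open state 3: 2a->3.
bab: 2b undefined. 2b->0: no, b/babb meet in 1. 2b->1: no, a/babb meet in 0. 2b->2: no, bab/ba meet in 2. 2b->3: ok.
baaa: 3a undefined. 3a->0: ok.
baab: 3b undefined. 3b->0: no, a/babb meet in 0. 3b->1: no, b/babb meet in 1. 3b->2: ok.
All examples now run through 4 states with every (state, symbol) defined. Accept strings end in {0,1,3}, Reject strings end in {2}; accept={0,1,3}.

states=4 start=0 accept={0,1,3} delta: 0a->0 0b->1 1a->2 1b->0 2a->3 2b->3 3a->0 3b->2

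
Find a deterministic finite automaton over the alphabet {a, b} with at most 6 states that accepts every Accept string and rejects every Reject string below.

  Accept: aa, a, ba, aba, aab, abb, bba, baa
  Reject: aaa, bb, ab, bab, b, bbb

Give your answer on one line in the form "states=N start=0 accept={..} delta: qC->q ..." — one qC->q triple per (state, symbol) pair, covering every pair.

states=4 start=0 accept={1,2} delta: 0a->1 0b->0 1a->2 1b->3 2a->0 2b->1 3a->1 3b->1

Grow the machine one transition at a time. Run the examples from 0; the earliest place one falls off (shortest prefix, ties alphabetical) gets sent to the lowest-numbered state that keeps every Accept/Reject pair distinguishable — a pair clashes when both reach the same state with identical unread suffix — and to a fresh state only if none does.
a: 0a undefined. 0a->0: no, aa/aaa meet in 0. Open state 1: 0a->1.
b: 0b undefined. 0b->0: ok.
aa: 1a undefined. 1a->0: no, aa/bb meet in 0. 1a->1: no, aa/aaa meet in 1. Open state 2: 1a->2.
ab: 1b undefined. 1b->0: no, abb/bb meet in 0. 1b->1: no, a/ab meet in 1. 1b->2: no, aa/ab meet in 2. Open state 3: 1b->3.
aaa: 2a undefined. 2a->0: ok.
aab: 2b undefined. 2b->0: no, aab/aaa meet in 0. 2b->1: ok.
aba: 3a undefined. 3a->0: no, aba/aaa meet in 0. 3a->1: ok.
abb: 3b undefined. 3b->0: no, abb/aaa meet in 0. 3b->1: ok.
All examples now run through 4 states with every (state, symbol) defined. Accept strings end in {1,2}, Reject strings end in {0,3}; accept={1,2}.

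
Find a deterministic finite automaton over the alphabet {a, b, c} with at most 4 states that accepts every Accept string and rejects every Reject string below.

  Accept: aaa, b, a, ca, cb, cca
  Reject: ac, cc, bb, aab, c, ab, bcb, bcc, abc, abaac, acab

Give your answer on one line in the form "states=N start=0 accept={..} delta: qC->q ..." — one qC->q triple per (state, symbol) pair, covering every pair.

states=3 start=0 accept={1} delta: 0a->1 0b->1 0c->0 1a->1 1b->0 1c->2 2a->1 2b->0 2c->0

Fold the examples into a partial DFA from state 0: repeatedly fix the first undefined (state, symbol) met by the shortest-then-alphabetical prefix, trying targets in increasing order and rejecting any under which an Accept and a Reject string meet in one state with the same remainder; add a state when all current targets are rejected. Accepting states are where Accept strings end.
a: 0a undefined. 0a->0: no, b/aab meet in 0 with "b" left. Open state 1: 0a->1.
b: 0b undefined. 0b->0: no, b/bb meet in 0. 0b->1: ok.
c: 0c undefined. 0c->0: ok.
aa: 1a undefined. 1a->0: no, aaa/aab meet in 1. 1a->1: ok.
ab: 1b undefined. 1b->0: ok.
ac: 1c undefined. 1c->0: no, aaa/bcb meet in 1. 1c->1: no, aaa/ac meet in 1. Open state 2: 1c->2.
aca: 2a undefined. 2a->0: no, aaa/acab meet in 1. 2a->1: ok.
bcb: 2b undefined. 2b->0: ok.
bcc: 2c undefined. 2c->0: ok.
All examples now run through 3 states with every (state, symbol) defined. Accept strings end in {1}, Reject strings end in {0,2}; accept={1}.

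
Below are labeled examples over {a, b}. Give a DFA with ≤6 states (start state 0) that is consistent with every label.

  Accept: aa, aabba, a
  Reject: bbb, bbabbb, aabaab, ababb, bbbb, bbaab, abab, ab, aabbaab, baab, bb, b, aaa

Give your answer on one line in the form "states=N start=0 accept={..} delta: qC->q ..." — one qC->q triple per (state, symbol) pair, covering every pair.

states=3 start=0 accept={1,2} delta: 0a->1 0b->0 1a->2 1b->0 2a->0 2b->0

Fold the examples into a partial DFA from state 0: repeatedly fix the first undefined (state, symbol) met by the shortest-then-alphabetical prefix, trying targets in increasing order and rejecting any under which an Accept and a Reject string meet in one state with the same remainder; add a state when all current targets are rejected. Accepting states are where Accept strings end.
a: 0a undefined. 0a->0: no, aa/aaa meet in 0. Open state 1: 0a->1.
b: 0b undefined. 0b->0: ok.
aa: 1a undefined. 1a->0: no, aa/bbb meet in 0. 1a->1: no, aa/aaa meet in 1. Open state 2: 1a->2.
ab: 1b undefined. 1b->0: ok.
aaa: 2a undefined. 2a->0: ok.
aab: 2b undefined. 2b->0: ok.
All examples now run through 3 states with every (state, symbol) defined. Accept strings end in {1,2}, Reject strings end in {0}; accept={1,2}.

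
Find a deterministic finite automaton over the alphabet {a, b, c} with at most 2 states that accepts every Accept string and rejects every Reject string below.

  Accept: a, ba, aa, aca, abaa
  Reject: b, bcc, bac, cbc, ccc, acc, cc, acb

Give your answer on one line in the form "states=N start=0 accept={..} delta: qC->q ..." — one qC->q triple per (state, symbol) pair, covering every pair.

Grow the machine one transition at a time. Run the examples from 0; the earliest place one falls off (shortest prefix, ties alphabetical) gets sent to the lowest-numbered state that keeps every Accept/Reject pair distinguishable — a pair clashes when both reach the same state with identical unread suffix — and to a fresh state only if none does.
a: 0a undefined. 0a->0: ok.
b: 0b undefined. 0b->0: no, a/b meet in 0. Open state 1: 0b->1.
c: 0c undefined. 0c->0: no, a/ccc meet in 0. 0c->1: ok.
ba: 1a undefined. 1a->0: ok.
bc: 1c undefined. 1c->0: no, a/acc meet in 0. 1c->1: ok.
cb: 1b undefined. 1b->0: no, a/acb meet in 0. 1b->1: ok.
All examples now run through 2 states with every (state, symbol) defined. Accept strings end in {0}, Reject strings end in {1}; accept={0}.

states=2 start=0 accept={0} delta: 0a->0 0b->1 0c->1 1a->0 1b->1 1c->1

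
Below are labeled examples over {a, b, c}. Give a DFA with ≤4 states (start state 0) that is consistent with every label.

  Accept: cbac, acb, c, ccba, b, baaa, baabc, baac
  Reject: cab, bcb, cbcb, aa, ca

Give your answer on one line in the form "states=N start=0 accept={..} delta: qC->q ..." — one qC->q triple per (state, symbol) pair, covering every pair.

Grow the machine one transition at a time. Run the examples from 0; the earliest place one falls off (shortest prefix, ties alphabetical) gets sent to the lowest-numbered state that keeps every Accept/Reject pair distinguishable — a pair clashes when both reach the same state with identical unread suffix — and to a fresh state only if none does.
a: 0a undefined. 0a->0: ok.
b: 0b undefined. 0b->0: no, acb/bcb meet in 0 with "cb" left. Open state 1: 0b->1.
c: 0c undefined. 0c->0: no, acb/cab meet in 1. 0c->1: ok.
ba: 1a undefined. 1a->0: no, c/cab meet in 1. 1a->1: no, acb/cab meet in 1 with "b" left. Open state 2: 1a->2.
bc: 1c undefined. 1c->0: no, c/bcb meet in 1. 1c->1: no, acb/bcb meet in 1 with "b" left. 1c->2: ok.
cb: 1b undefined. 1b->0: no, acb/cbcb meet in 0. 1b->1: ok.
baa: 2a undefined. 2a->0: no, baaa/aa meet in 0. 2a->1: no, baaa/ca meet in 2. 2a->2: no, baaa/ca meet in 2. Open state 3: 2a->3.
bcb: 2b undefined. 2b->0: no, ccba/cab meet in 0. 2b->1: no, acb/cab meet in 1. 2b->2: ok.
baaa: 3a undefined. 3a->0: no, baaa/aa meet in 0. 3a->1: ok.
baab: 3b undefined. 3b->0: ok.
baac: 3c undefined. 3c->0: no, baac/aa meet in 0. 3c->1: ok.
cbac: 2c undefined. 2c->0: no, cbac/aa meet in 0. 2c->1: ok.
All examples now run through 4 states with every (state, symbol) defined. Accept strings end in {1,3}, Reject strings end in {0,2}; accept={1,3}.

states=4 start=0 accept={1,3} delta: 0a->0 0b->1 0c->1 1a->2 1b->1 1c->2 2a->3 2b->2 2c->1 3a->1 3b->0 3c->1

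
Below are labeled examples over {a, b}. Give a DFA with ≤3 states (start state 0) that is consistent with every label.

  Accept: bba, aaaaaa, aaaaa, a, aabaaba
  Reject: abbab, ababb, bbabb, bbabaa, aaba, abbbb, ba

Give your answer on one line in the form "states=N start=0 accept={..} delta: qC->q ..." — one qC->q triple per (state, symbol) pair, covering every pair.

states=3 start=0 accept={0} delta: 0a->0 0b->1 1a->1 1b->2 2a->0 2b->1

Fold the examples into a partial DFA from state 0: repeatedly fix the first undefined (state, symbol) met by the shortest-then-alphabetical prefix, trying targets in increasing order and rejecting any under which an Accept and a Reject string meet in one state with the same remainder; add a state when all current targets are rejected. Accepting states are where Accept strings end.
a: 0a undefined. 0a->0: ok.
b: 0b undefined. 0b->0: no, bba/abbab meet in 0. Open state 1: 0b->1.
ba: 1a undefined. 1a->0: no, aaaaaa/aaba meet in 0. 1a->1: ok.
bb: 1b undefined. 1b->0: no, bba/bbabb meet in 0. 1b->1: no, bba/abbab meet in 1. Open state 2: 1b->2.
bba: 2a undefined. 2a->0: ok.
abbb: 2b undefined. 2b->0: no, bba/ababb meet in 0. 2b->1: ok.
All examples now run through 3 states with every (state, symbol) defined. Accept strings end in {0}, Reject strings end in {1,2}; accept={0}.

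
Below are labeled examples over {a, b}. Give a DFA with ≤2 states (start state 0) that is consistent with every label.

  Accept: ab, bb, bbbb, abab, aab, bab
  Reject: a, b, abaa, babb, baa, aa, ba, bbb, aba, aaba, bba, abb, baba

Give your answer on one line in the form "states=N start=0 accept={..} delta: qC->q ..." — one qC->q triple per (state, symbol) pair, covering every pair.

states=2 start=0 accept={0} delta: 0a->1 0b->1 1a->1 1b->0

Fold the examples into a partial DFA from state 0: repeatedly fix the first undefined (state, symbol) met by the shortest-then-alphabetical prefix, trying targets in increasing order and rejecting any under which an Accept and a Reject string meet in one state with the same remainder; add a state when all current targets are rejected. Accepting states are where Accept strings end.
a: 0a undefined. 0a->0: no, ab/b meet in 0 with "b" left. Open state 1: 0a->1.
b: 0b undefined. 0b->0: no, bb/b meet in 0. 0b->1: ok.
aa: 1a undefined. 1a->0: no, ab/babb meet in 1 with "b" left. 1a->1: ok.
ab: 1b undefined. 1b->0: ok.
All examples now run through 2 states with every (state, symbol) defined. Accept strings end in {0}, Reject strings end in {1}; accept={0}.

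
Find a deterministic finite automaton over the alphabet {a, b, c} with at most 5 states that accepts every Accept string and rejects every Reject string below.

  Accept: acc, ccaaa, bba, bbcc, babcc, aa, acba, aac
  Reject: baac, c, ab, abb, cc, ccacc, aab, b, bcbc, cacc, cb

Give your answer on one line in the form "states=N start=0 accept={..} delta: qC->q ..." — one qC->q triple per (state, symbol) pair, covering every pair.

states=4 start=0 accept={0,2} delta: 0a->1 0b->1 0c->1 1a->2 1b->1 1c->3 2a->0 2b->1 2c->0 3a->0 3b->1 3c->0

Fold the examples into a partial DFA from state 0: repeatedly fix the first undefined (state, symbol) met by the shortest-then-alphabetical prefix, trying targets in increasing order and rejecting any under which an Accept and a Reject string meet in one state with the same remainder; add a state when all current targets are rejected. Accepting states are where Accept strings end.
a: 0a undefined. 0a->0: no, acc/cc meet in 0 with "cc" left. Open state 1: 0a->1.
b: 0b undefined. 0b->0: no, bbcc/cc meet in 0 with "cc" left. 0b->1: ok.
c: 0c undefined. 0c->0: no, acc/ccacc meet in 1 with "cc" left. 0c->1: ok.
aa: 1a undefined. 1a->0: no, aac/c meet in 1. 1a->1: no, acc/cacc meet in 1 with "cc" left. Open state 2: 1a->2.
ab: 1b undefined. 1b->0: no, bba/c meet in 1. 1b->1: ok.
ac: 1c undefined. 1c->0: no, acc/c meet in 1. 1c->1: no, acc/c meet in 1. 1c->2: no, bba/cc meet in 2. Open state 3: 1c->3.
aab: 2b undefined. 2b->0: no, babcc/cc meet in 3. 2b->1: ok.
aac: 2c undefined. 2c->0: ok.
acb: 3b undefined. 3b->0: no, acba/c meet in 1. 3b->1: ok.
acc: 3c undefined. 3c->0: ok.
baa: 2a undefined. 2a->0: ok.
cca: 3a undefined. 3a->0: ok.
All examples now run through 4 states with every (state, symbol) defined. Accept strings end in {0,2}, Reject strings end in {1,3}; accept={0,2}.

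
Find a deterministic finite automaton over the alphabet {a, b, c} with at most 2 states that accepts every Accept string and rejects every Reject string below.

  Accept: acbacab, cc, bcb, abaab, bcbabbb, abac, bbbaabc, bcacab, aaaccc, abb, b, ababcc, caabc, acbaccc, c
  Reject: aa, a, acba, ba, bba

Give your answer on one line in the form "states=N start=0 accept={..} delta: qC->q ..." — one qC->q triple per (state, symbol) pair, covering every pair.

states=2 start=0 accept={1} delta: 0a->0 0b->1 0c->1 1a->0 1b->1 1c->1

State merging on the prefix tree: take the shortest (then alphabetical) example prefix whose next move is undefined and point that move at state 0, else 1, else 2, ...; a target is out if some Accept/Reject pair would then sit in one state with the same input left (inseparable). If every existing state is out, open a new one.
a: 0a undefined. 0a->0: ok.
b: 0b undefined. 0b->0: no, abaab/aa meet in 0. Open state 1: 0b->1.
c: 0c undefined. 0c->0: no, cc/aa meet in 0. 0c->1: ok.
ba: 1a undefined. 1a->0: ok.
bb: 1b undefined. 1b->0: no, abb/aa meet in 0. 1b->1: ok.
bc: 1c undefined. 1c->0: no, cc/aa meet in 0. 1c->1: ok.
All examples now run through 2 states with every (state, symbol) defined. Accept strings end in {1}, Reject strings end in {0}; accept={1}.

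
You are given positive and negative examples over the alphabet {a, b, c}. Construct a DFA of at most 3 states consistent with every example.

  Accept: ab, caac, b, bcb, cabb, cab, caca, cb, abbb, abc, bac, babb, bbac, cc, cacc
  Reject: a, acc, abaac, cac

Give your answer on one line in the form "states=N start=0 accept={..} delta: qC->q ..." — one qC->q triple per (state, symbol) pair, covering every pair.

Fold the examples into a partial DFA from state 0: repeatedly fix the first undefined (state, symbol) met by the shortest-then-alphabetical prefix, trying targets in increasing order and rejecting any under which an Accept and a Reject string meet in one state with the same remainder; add a state when all current targets are rejected. Accepting states are where Accept strings end.
a: 0a undefined. 0a->0: no, cc/acc meet in 0 with "cc" left. Open state 1: 0a->1.
b: 0b undefined. 0b->0: ok.
c: 0c undefined. 0c->0: no, bac/cac meet in 1 with "c" left. 0c->1: ok.
ab: 1b undefined. 1b->0: no, abc/a meet in 1. 1b->1: no, ab/a meet in 1. Open state 2: 1b->2.
ac: 1c undefined. 1c->0: ok.
ca: 1a undefined. 1a->0: ok.
aba: 2a undefined. 2a->0: no, caac/abaac meet in 0. 2a->1: ok.
abb: 2b undefined. 2b->0: ok.
abc: 2c undefined. 2c->0: ok.
All examples now run through 3 states with every (state, symbol) defined. Accept strings end in {0,2}, Reject strings end in {1}; accept={0,2}.

states=3 start=0 accept={0,2} delta: 0a->1 0b->0 0c->1 1a->0 1b->2 1c->0 2a->1 2b->0 2c->0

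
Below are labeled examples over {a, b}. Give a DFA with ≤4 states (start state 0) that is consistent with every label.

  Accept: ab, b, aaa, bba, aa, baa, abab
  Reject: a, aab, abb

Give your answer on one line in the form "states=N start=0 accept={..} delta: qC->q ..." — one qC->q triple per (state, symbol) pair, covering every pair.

states=4 start=0 accept={0,2,3} delta: 0a->1 0b->2 1a->2 1b->2 2a->3 2b->1 3a->0 3b->0

Fold the examples into a partial DFA from state 0: repeatedly fix the first undefined (state, symbol) met by the shortest-then-alphabetical prefix, trying targets in increasing order and rejecting any under which an Accept and a Reject string meet in one state with the same remainder; add a state when all current targets are rejected. Accepting states are where Accept strings end.
a: 0a undefined. 0a->0: no, ab/aab meet in 0 with "b" left. Open state 1: 0a->1.
b: 0b undefined. 0b->0: no, bba/a meet in 1. 0b->1: no, b/a meet in 1. Open state 2: 0b->2.
aa: 1a undefined. 1a->0: no, b/aab meet in 2. 1a->1: no, ab/aab meet in 1 with "b" left. 1a->2: ok.
ab: 1b undefined. 1b->0: no, b/abb meet in 2. 1b->1: no, ab/a meet in 1. 1b->2: ok.
ba: 2a undefined. 2a->0: no, baa/a meet in 1. 2a->1: no, aaa/a meet in 1. 2a->2: no, abab/aab meet in 2 with "b" left. Open state 3: 2a->3.
bb: 2b undefined. 2b->0: no, bba/a meet in 1. 2b->1: ok.
baa: 3a undefined. 3a->0: ok.
abab: 3b undefined. 3b->0: ok.
All examples now run through 4 states with every (state, symbol) defined. Accept strings end in {0,2,3}, Reject strings end in {1}; accept={0,2,3}.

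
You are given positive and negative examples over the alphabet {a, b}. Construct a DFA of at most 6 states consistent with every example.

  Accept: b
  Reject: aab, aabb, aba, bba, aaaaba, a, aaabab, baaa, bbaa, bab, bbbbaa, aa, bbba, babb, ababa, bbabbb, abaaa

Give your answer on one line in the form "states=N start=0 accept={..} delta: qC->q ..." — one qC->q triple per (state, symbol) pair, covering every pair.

states=2 start=0 accept={0} delta: 0a->1 0b->0 1a->1 1b->1

State merging on the prefix tree: take the shortest (then alphabetical) example prefix whose next move is undefined and point that move at state 0, else 1, else 2, ...; a target is out if some Accept/Reject pair would then sit in one state with the same input left (inseparable). If every existing state is out, open a new one.
a: 0a undefined. 0a->0: no, b/aab meet in 0 with "b" left. Open state 1: 0a->1.
b: 0b undefined. 0b->0: ok.
aa: 1a undefined. 1a->0: no, b/aab meet in 0. 1a->1: ok.
ab: 1b undefined. 1b->0: no, b/aab meet in 0. 1b->1: ok.
All examples now run through 2 states with every (state, symbol) defined. Accept strings end in {0}, Reject strings end in {1}; accept={0}.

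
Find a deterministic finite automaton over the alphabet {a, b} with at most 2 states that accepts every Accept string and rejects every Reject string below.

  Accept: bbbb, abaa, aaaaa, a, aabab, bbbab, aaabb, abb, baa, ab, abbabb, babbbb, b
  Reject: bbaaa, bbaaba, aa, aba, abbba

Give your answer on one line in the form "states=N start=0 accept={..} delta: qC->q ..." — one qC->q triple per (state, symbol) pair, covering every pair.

Grow the machine one transition at a time. Run the examples from 0; the earliest place one falls off (shortest prefix, ties alphabetical) gets sent to the lowest-numbered state that keeps every Accept/Reject pair distinguishable — a pair clashes when both reach the same state with identical unread suffix — and to a fresh state only if none does.
a: 0a undefined. 0a->0: no, aaaaa/aa meet in 0. Open state 1: 0a->1.
b: 0b undefined. 0b->0: no, baa/aa meet in 1 with "a" left. 0b->1: ok.
aa: 1a undefined. 1a->0: ok.
ab: 1b undefined. 1b->0: no, bbbb/bbaaba meet in 0. 1b->1: ok.
All examples now run through 2 states with every (state, symbol) defined. Accept strings end in {1}, Reject strings end in {0}; accept={1}.

states=2 start=0 accept={1} delta: 0a->1 0b->1 1a->0 1b->1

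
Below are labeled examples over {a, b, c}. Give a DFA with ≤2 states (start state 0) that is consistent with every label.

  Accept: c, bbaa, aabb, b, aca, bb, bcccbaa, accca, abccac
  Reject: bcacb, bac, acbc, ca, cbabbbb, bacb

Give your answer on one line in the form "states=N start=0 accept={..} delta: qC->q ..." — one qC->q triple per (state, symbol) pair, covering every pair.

states=2 start=0 accept={0} delta: 0a->1 0b->0 0c->0 1a->0 1b->1 1c->1

Fold the examples into a partial DFA from state 0: repeatedly fix the first undefined (state, symbol) met by the shortest-then-alphabetical prefix, trying targets in increasing order and rejecting any under which an Accept and a Reject string meet in one state with the same remainder; add a state when all current targets are rejected. Accepting states are where Accept strings end.
a: 0a undefined. 0a->0: no, aca/ca meet in 0 with "ca" left. Open state 1: 0a->1.
b: 0b undefined. 0b->0: ok.
c: 0c undefined. 0c->0: ok.
aa: 1a undefined. 1a->0: ok.
ab: 1b undefined. 1b->0: no, c/cbabbbb meet in 0. 1b->1: ok.
ac: 1c undefined. 1c->0: no, c/bcacb meet in 0. 1c->1: ok.
All examples now run through 2 states with every (state, symbol) defined. Accept strings end in {0}, Reject strings end in {1}; accept={0}.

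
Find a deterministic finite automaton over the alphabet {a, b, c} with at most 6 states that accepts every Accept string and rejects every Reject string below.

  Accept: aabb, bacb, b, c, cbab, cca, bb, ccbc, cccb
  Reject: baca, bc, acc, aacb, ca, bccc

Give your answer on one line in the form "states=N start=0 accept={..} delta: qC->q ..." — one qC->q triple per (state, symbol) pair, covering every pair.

Grow the machine one transition at a time. Run the examples from 0; the earliest place one falls off (shortest prefix, ties alphabetical) gets sent to the lowest-numbered state that keeps every Accept/Reject pair distinguishable — a pair clashes when both reach the same state with identical unread suffix — and to a fresh state only if none does.
a: 0a undefined. 0a->0: ok.
b: 0b undefined. 0b->0: no, bacb/aacb meet in 0 with "cb" left. Open state 1: 0b->1.
c: 0c undefined. 0c->0: no, b/aacb meet in 1. 0c->1: no, aabb/aacb meet in 1 with "b" left. Open state 2: 0c->2.
ba: 1a undefined. 1a->0: no, bacb/aacb meet in 2 with "b" left. 1a->1: ok.
bb: 1b undefined. 1b->0: ok.
bc: 1c undefined. 1c->0: no, aabb/baca meet in 0. 1c->1: no, b/baca meet in 1. 1c->2: no, bacb/aacb meet in 2 with "b" left. Open state 3: 1c->3.
ca: 2a undefined. 2a->0: no, aabb/ca meet in 0. 2a->1: no, b/ca meet in 1. 2a->2: no, c/ca meet in 2. 2a->3: ok.
cb: 2b undefined. 2b->0: no, aabb/aacb meet in 0. 2b->1: no, b/aacb meet in 1. 2b->2: no, c/aacb meet in 2. 2b->3: ok.
cc: 2c undefined. 2c->0: no, aabb/acc meet in 0. 2c->1: no, b/acc meet in 1. 2c->2: no, c/acc meet in 2. 2c->3: no, cca/baca meet in 3 with "a" left. Open state 4: 2c->4.
bcc: 3c undefined. 3c->0: no, c/bccc meet in 2. 3c->1: ok.
cba: 3a undefined. 3a->0: no, aabb/baca meet in 0. 3a->1: no, b/baca meet in 1. 3a->2: no, c/baca meet in 2. 3a->3: ok.
cca: 4a undefined. 4a->0: ok.
ccb: 4b undefined. 4b->0: ok.
ccc: 4c undefined. 4c->0: ok.
bacb: 3b undefined. 3b->0: ok.
All examples now run through 5 states with every (state, symbol) defined. Accept strings end in {0,1,2}, Reject strings end in {3,4}; accept={0,1,2}.

states=5 start=0 accept={0,1,2} delta: 0a->0 0b->1 0c->2 1a->1 1b->0 1c->3 2a->3 2b->3 2c->4 3a->3 3b->0 3c->1 4a->0 4b->0 4c->0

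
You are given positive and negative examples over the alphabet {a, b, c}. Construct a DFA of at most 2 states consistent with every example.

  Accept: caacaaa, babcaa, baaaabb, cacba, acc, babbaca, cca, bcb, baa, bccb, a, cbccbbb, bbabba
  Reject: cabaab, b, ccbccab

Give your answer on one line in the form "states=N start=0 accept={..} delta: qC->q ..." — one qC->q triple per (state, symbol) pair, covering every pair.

State merging on the prefix tree: take the shortest (then alphabetical) example prefix whose next move is undefined and point that move at state 0, else 1, else 2, ...; a target is out if some Accept/Reject pair would then sit in one state with the same input left (inseparable). If every existing state is out, open a new one.
a: 0a undefined. 0a->0: ok.
b: 0b undefined. 0b->0: no, baaaabb/b meet in 0. Open state 1: 0b->1.
c: 0c undefined. 0c->0: ok.
ba: 1a undefined. 1a->0: ok.
bb: 1b undefined. 1b->0: ok.
bc: 1c undefined. 1c->0: no, bcb/cabaab meet in 1. 1c->1: ok.
All examples now run through 2 states with every (state, symbol) defined. Accept strings end in {0}, Reject strings end in {1}; accept={0}.

states=2 start=0 accept={0} delta: 0a->0 0b->1 0c->0 1a->0 1b->0 1c->1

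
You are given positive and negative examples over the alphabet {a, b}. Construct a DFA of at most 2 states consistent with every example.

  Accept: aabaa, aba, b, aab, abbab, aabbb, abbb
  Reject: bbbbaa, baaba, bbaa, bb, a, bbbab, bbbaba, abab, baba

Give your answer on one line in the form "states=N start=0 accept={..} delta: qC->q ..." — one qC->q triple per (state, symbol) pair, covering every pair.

Fold the examples into a partial DFA from state 0: repeatedly fix the first undefined (state, symbol) met by the shortest-then-alphabetical prefix, trying targets in increasing order and rejecting any under which an Accept and a Reject string meet in one state with the same remainder; add a state when all current targets are rejected. Accepting states are where Accept strings end.
a: 0a undefined. 0a->0: ok.
b: 0b undefined. 0b->0: no, aabaa/bbbbaa meet in 0. Open state 1: 0b->1.
ba: 1a undefined. 1a->0: no, aabaa/baaba meet in 0. 1a->1: ok.
bb: 1b undefined. 1b->0: ok.
All examples now run through 2 states with every (state, symbol) defined. Accept strings end in {1}, Reject strings end in {0}; accept={1}.

states=2 start=0 accept={1} delta: 0a->0 0b->1 1a->1 1b->0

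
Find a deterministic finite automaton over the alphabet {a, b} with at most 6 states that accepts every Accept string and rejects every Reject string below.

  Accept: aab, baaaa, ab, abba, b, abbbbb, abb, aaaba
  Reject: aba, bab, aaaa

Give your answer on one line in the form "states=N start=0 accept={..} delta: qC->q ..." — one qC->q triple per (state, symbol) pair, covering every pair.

states=4 start=0 accept={0,2,3} delta: 0a->1 0b->2 1a->2 1b->0 2a->3 2b->0 3a->1 3b->1

Grow the machine one transition at a time. Run the examples from 0; the earliest place one falls off (shortest prefix, ties alphabetical) gets sent to the lowest-numbered state that keeps every Accept/Reject pair distinguishable — a pair clashes when both reach the same state with identical unread suffix — and to a fresh state only if none does.
a: 0a undefined. 0a->0: no, aaaba/aba meet in 0 with "ba" left. Open state 1: 0a->1.
b: 0b undefined. 0b->0: no, baaaa/aaaa meet in 1 with "aaa" left. 0b->1: no, aab/bab meet in 1 with "ab" left. Open state 2: 0b->2.
aa: 1a undefined. 1a->0: no, aaaba/aba meet in 1 with "ba" left. 1a->1: no, aaaba/aba meet in 1 with "ba" left. 1a->2: ok.
ab: 1b undefined. 1b->0: ok.
ba: 2a undefined. 2a->0: no, b/bab meet in 2. 2a->1: no, baaaa/aaaa meet in 2. 2a->2: no, aab/bab meet in 2 with "b" left. Open state 3: 2a->3.
aab: 2b undefined. 2b->0: ok.
baa: 3a undefined. 3a->0: no, aab/aaaa meet in 0. 3a->1: ok.
bab: 3b undefined. 3b->0: no, aab/bab meet in 0. 3b->1: ok.
All examples now run through 4 states with every (state, symbol) defined. Accept strings end in {0,2,3}, Reject strings end in {1}; accept={0,2,3}.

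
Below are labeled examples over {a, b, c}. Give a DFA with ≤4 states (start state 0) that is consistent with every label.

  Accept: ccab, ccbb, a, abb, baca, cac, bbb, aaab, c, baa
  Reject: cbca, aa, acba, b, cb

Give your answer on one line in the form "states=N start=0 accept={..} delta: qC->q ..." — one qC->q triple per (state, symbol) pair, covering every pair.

states=4 start=0 accept={0,1} delta: 0a->1 0b->2 0c->0 1a->2 1b->1 1c->0 2a->3 2b->1 2c->1 3a->0 3b->0 3c->0

Fold the examples into a partial DFA from state 0: repeatedly fix the first undefined (state, symbol) met by the shortest-then-alphabetical prefix, trying targets in increasing order and rejecting any under which an Accept and a Reject string meet in one state with the same remainder; add a state when all current targets are rejected. Accepting states are where Accept strings end.
a: 0a undefined. 0a->0: no, a/aa meet in 0. Open state 1: 0a->1.
b: 0b undefined. 0b->0: no, bbb/b meet in 0. 0b->1: no, a/b meet in 1. Open state 2: 0b->2.
c: 0c undefined. 0c->0: ok.
aa: 1a undefined. 1a->0: no, c/aa meet in 0. 1a->1: no, a/aa meet in 1. 1a->2: ok.
ab: 1b undefined. 1b->0: no, abb/aa meet in 2. 1b->1: ok.
ac: 1c undefined. 1c->0: ok.
ba: 2a undefined. 2a->0: no, cac/acba meet in 0. 2a->1: no, ccab/acba meet in 1. 2a->2: no, baca/cbca meet in 2 with "ca" left. Open state 3: 2a->3.
bb: 2b undefined. 2b->0: no, bbb/aa meet in 2. 2b->1: ok.
baa: 3a undefined. 3a->0: ok.
bac: 3c undefined. 3c->0: ok.
cbc: 2c undefined. 2c->0: no, ccab/cbca meet in 1. 2c->1: ok.
aaab: 3b undefined. 3b->0: ok.
All examples now run through 4 states with every (state, symbol) defined. Accept strings end in {0,1}, Reject strings end in {2,3}; accept={0,1}.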